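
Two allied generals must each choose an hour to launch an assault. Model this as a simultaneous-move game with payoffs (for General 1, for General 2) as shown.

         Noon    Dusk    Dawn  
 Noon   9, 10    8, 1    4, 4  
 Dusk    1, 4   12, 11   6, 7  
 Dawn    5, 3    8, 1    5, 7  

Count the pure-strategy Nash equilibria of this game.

Both Noon: General 1 gets 9 (best alternative 5); General 2 gets 10 (best alternative 4). Neither deviates — NE.
Both Dusk: General 1 gets 12 (best alternative 8); General 2 gets 11 (best alternative 7). Neither deviates — NE.
Both Dawn is not a NE: General 1 would switch to Dusk (6 > 5).
No other cell survives both best-response checks, so there are 2 pure NE.

2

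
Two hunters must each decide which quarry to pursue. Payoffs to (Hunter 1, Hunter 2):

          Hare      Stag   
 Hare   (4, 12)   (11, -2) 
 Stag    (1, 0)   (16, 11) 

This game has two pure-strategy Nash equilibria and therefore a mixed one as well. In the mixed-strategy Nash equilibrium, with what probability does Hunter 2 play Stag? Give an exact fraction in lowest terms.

3/8

Hunter 2's mix q on Hare must make Hunter 1 indifferent between Hare and Stag.
Hunter 1's payoff from Hare: 4q + 11(1−q). From Stag: 1q + 16(1−q).
Set equal: 3q = 5(1−q) → q = 5/8.
Probability on Stag is 1 − 5/8 = 3/8.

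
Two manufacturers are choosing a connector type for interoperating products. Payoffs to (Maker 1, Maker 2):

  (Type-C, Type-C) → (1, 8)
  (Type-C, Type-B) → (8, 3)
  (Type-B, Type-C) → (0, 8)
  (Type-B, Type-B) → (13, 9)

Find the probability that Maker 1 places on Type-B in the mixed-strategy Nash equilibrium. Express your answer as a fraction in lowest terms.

Maker 1's mix p on Type-C must make Maker 2 indifferent between Type-C and Type-B.
Maker 2's payoff from Type-C: 8p + 8(1−p). From Type-B: 3p + 9(1−p).
Set equal: 5p = 1(1−p) → p = 1/6.
Probability on Type-B is 1 − 1/6 = 5/6.

5/6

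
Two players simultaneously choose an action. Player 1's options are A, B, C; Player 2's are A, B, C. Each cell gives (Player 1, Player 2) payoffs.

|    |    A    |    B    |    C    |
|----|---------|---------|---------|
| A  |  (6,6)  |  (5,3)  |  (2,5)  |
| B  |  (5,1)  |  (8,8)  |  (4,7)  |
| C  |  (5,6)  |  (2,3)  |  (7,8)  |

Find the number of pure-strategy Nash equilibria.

Both A: Player 1 gets 6 (best alternative 5); Player 2 gets 6 (best alternative 5). Neither deviates — NE.
Both B: Player 1 gets 8 (best alternative 5); Player 2 gets 8 (best alternative 7). Neither deviates — NE.
Both C: Player 1 gets 7 (best alternative 4); Player 2 gets 8 (best alternative 6). Neither deviates — NE.
(B, A) is not a NE: Player 1 would switch to A (6 > 5).
No other cell survives both best-response checks, so there are 3 pure NE.

3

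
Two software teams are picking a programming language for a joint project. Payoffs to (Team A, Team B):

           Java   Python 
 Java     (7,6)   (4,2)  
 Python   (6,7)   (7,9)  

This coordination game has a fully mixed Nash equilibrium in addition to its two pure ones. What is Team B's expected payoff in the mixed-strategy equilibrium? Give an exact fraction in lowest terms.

20/3

Team A mixes with probability p on Java, chosen so Team B is indifferent: 6p + 7(1−p) = 2p + 9(1−p) gives p = 1/3.
Team B's expected payoff is 6·1/3 + 7·2/3 = 20/3.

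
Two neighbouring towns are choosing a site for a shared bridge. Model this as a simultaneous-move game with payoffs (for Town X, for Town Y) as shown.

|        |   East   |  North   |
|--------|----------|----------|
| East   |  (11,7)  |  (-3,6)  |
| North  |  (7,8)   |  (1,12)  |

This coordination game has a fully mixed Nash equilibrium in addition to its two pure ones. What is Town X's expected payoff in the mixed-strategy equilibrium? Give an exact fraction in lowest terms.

Town Y mixes with probability q on East, chosen so Town X is indifferent: 11q + (-3)(1−q) = 7q + 1(1−q) gives q = 1/2.
Town X's expected payoff (from either row, since indifferent) is 11·1/2 + (-3)·1/2 = 4.

4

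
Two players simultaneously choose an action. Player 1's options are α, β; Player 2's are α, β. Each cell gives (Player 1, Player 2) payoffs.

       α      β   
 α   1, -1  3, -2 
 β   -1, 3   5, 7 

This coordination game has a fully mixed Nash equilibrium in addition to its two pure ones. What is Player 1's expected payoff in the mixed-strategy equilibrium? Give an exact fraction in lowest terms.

Player 2 mixes with probability q on α, chosen so Player 1 is indifferent: 1q + 3(1−q) = (-1)q + 5(1−q) gives q = 1/2.
Player 1's expected payoff (from either row, since indifferent) is 1·1/2 + 3·1/2 = 2.

2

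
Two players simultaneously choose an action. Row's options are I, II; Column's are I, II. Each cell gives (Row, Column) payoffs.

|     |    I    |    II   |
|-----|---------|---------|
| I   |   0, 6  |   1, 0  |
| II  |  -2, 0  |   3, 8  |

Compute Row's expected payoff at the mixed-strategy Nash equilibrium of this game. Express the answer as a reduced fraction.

Column mixes with probability q on I, chosen so Row is indifferent: 0q + 1(1−q) = (-2)q + 3(1−q) gives q = 1/2.
Row's expected payoff (from either row, since indifferent) is 0·1/2 + 1·1/2 = 1/2.

1/2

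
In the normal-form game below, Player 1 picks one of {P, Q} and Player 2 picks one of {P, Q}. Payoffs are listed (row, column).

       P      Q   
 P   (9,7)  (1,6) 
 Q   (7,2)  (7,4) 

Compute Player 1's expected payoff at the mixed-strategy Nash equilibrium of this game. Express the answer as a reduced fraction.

Player 2 mixes with probability q on P, chosen so Player 1 is indifferent: 9q + 1(1−q) = 7q + 7(1−q) gives q = 3/4.
Player 1's expected payoff (from either row, since indifferent) is 9·3/4 + 1·1/4 = 7.

7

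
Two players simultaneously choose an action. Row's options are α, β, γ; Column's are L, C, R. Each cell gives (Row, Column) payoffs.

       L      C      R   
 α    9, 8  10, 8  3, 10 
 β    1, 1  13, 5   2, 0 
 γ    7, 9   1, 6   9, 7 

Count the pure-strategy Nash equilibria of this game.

(β, C): Row gets 13 (best alternative 10); Column gets 5 (best alternative 1). Neither deviates — NE.
(γ, R) is not a NE: Column would switch to L (9 > 7).
No other cell survives both best-response checks, so there is 1 pure NE.

1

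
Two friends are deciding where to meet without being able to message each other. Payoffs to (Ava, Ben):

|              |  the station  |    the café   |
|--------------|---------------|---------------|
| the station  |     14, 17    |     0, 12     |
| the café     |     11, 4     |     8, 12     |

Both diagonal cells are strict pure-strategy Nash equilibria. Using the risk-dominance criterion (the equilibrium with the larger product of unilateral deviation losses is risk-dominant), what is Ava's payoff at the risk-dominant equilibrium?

At both the station: Ava loses 14 − 11 = 3 by deviating; Ben loses 17 − 12 = 5. Product = 3·5 = 15.
At both the café: Ava loses 8 − 0 = 8 by deviating; Ben loses 12 − 4 = 8. Product = 8·8 = 64.
64 > 15, so both the café is risk-dominant. Ava's payoff there is 8.

8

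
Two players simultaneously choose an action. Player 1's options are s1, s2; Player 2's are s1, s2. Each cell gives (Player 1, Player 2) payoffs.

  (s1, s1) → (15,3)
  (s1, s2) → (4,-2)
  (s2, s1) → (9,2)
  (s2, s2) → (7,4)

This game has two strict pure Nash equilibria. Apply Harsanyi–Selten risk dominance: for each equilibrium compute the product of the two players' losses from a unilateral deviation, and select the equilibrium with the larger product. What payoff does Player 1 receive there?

At both s1: Player 1 loses 15 − 9 = 6 by deviating; Player 2 loses 3 − (-2) = 5. Product = 6·5 = 30.
At both s2: Player 1 loses 7 − 4 = 3 by deviating; Player 2 loses 4 − 2 = 2. Product = 3·2 = 6.
30 > 6, so both s1 is risk-dominant. Player 1's payoff there is 15.

15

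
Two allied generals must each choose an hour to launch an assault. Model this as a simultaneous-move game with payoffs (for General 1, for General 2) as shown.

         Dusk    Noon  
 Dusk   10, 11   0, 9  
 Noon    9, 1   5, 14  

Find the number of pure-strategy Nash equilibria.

2

Both Dusk: General 1 gets 10 (best alternative 9); General 2 gets 11 (best alternative 9). Neither deviates — NE.
Both Noon: General 1 gets 5 (best alternative 0); General 2 gets 14 (best alternative 1). Neither deviates — NE.
(Noon, Dusk) is not a NE: General 1 would switch to Dusk (10 > 9).
No other cell survives both best-response checks, so there are 2 pure NE.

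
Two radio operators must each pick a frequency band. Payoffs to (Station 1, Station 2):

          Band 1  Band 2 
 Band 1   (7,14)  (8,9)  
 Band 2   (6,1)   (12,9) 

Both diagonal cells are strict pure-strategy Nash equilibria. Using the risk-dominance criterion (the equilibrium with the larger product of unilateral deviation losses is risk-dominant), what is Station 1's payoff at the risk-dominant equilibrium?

12

At both Band 1: Station 1 loses 7 − 6 = 1 by deviating; Station 2 loses 14 − 9 = 5. Product = 1·5 = 5.
At both Band 2: Station 1 loses 12 − 8 = 4 by deviating; Station 2 loses 9 − 1 = 8. Product = 4·8 = 32.
32 > 5, so both Band 2 is risk-dominant. Station 1's payoff there is 12.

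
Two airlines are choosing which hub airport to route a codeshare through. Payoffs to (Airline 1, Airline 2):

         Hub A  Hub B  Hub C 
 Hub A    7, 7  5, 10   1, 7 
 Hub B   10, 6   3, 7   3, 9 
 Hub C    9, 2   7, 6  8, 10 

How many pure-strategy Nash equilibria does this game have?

1

Both Hub C: Airline 1 gets 8 (best alternative 3); Airline 2 gets 10 (best alternative 6). Neither deviates — NE.
Both Hub A is not a NE: Airline 1 would switch to Hub B (10 > 7).
No other cell survives both best-response checks, so there is 1 pure NE.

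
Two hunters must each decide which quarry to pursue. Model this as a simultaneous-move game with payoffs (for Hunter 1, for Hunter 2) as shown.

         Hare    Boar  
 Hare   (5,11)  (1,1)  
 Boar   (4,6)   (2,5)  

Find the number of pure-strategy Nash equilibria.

1

Both Hare: Hunter 1 gets 5 (best alternative 4); Hunter 2 gets 11 (best alternative 1). Neither deviates — NE.
Both Boar is not a NE: Hunter 2 would switch to Hare (6 > 5).
No other cell survives both best-response checks, so there is 1 pure NE.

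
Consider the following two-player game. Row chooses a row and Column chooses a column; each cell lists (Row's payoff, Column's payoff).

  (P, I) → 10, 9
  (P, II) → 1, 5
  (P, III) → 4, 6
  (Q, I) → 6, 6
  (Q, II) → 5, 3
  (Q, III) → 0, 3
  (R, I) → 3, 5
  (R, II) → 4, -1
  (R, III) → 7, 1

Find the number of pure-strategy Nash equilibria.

(P, I): Row gets 10 (best alternative 6); Column gets 9 (best alternative 6). Neither deviates — NE.
(Q, II) is not a NE: Column would switch to I (6 > 3).
No other cell survives both best-response checks, so there is 1 pure NE.

1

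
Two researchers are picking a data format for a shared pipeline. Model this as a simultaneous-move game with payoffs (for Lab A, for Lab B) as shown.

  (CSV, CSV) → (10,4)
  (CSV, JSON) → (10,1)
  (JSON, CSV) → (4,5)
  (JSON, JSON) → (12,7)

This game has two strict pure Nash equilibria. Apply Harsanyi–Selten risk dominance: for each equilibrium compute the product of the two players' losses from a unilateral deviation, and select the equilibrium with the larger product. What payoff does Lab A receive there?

10

At both CSV: Lab A loses 10 − 4 = 6 by deviating; Lab B loses 4 − 1 = 3. Product = 6·3 = 18.
At both JSON: Lab A loses 12 − 10 = 2 by deviating; Lab B loses 7 − 5 = 2. Product = 2·2 = 4.
18 > 4, so both CSV is risk-dominant. Lab A's payoff there is 10.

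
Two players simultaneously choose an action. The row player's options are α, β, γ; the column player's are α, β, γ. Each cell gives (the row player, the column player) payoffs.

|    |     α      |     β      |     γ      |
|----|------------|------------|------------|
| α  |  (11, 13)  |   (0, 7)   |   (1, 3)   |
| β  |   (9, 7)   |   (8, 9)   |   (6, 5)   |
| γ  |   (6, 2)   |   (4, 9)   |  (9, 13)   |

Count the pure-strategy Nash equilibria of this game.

3

Both α: the row player gets 11 (best alternative 9); the column player gets 13 (best alternative 7). Neither deviates — NE.
Both β: the row player gets 8 (best alternative 4); the column player gets 9 (best alternative 7). Neither deviates — NE.
Both γ: the row player gets 9 (best alternative 6); the column player gets 13 (best alternative 9). Neither deviates — NE.
(α, β) is not a NE: the row player would switch to β (8 > 0).
No other cell survives both best-response checks, so there are 3 pure NE.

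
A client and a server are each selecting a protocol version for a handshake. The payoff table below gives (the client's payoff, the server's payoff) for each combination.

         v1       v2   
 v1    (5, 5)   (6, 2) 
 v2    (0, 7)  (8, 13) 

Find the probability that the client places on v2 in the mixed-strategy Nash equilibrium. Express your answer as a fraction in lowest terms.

The client's mix p on v1 must make the server indifferent between v1 and v2.
The server's payoff from v1: 5p + 7(1−p). From v2: 2p + 13(1−p).
Set equal: 3p = 6(1−p) → p = 6/9 = 2/3.
Probability on v2 is 1 − 2/3 = 1/3.

1/3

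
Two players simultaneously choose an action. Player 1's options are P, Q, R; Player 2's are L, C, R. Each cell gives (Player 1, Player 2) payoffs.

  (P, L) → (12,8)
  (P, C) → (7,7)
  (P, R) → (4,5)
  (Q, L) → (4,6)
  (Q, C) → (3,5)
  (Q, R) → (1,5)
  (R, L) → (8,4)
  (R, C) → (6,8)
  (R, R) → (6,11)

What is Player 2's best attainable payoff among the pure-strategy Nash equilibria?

(P, L) is a pure NE (Player 1: 12 ≥ 8; Player 2: 8 ≥ 7). Player 2 gets 8.
(R, R) is a pure NE (Player 1: 6 ≥ 4; Player 2: 11 ≥ 8). Player 2 gets 11.
Every other cell has a profitable deviation for at least one player. Highest of {8, 11} is 11.

11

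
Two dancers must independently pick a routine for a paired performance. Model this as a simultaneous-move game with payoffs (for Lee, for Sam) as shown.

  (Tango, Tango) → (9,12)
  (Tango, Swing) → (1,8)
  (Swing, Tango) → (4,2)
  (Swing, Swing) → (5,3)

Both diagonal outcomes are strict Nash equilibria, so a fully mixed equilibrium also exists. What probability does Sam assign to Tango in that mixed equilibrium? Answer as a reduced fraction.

Sam's mix q on Tango must make Lee indifferent between Tango and Swing.
Lee's payoff from Tango: 9q + 1(1−q). From Swing: 4q + 5(1−q).
Set equal: 5q = 4(1−q) → q = 4/9.

4/9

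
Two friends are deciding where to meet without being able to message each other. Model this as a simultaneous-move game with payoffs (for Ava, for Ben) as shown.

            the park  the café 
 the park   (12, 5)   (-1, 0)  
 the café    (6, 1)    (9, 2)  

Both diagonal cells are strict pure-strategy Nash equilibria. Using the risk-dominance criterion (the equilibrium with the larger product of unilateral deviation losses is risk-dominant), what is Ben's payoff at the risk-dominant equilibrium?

At both the park: Ava loses 12 − 6 = 6 by deviating; Ben loses 5 − 0 = 5. Product = 6·5 = 30.
At both the café: Ava loses 9 − (-1) = 10 by deviating; Ben loses 2 − 1 = 1. Product = 10·1 = 10.
30 > 10, so both the park is risk-dominant. Ben's payoff there is 5.

5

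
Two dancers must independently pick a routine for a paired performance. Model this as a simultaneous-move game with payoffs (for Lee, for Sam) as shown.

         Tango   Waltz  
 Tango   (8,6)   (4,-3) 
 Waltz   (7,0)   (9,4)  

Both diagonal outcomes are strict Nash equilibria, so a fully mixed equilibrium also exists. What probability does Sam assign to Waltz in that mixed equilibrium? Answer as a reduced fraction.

Sam's mix q on Tango must make Lee indifferent between Tango and Waltz.
Lee's payoff from Tango: 8q + 4(1−q). From Waltz: 7q + 9(1−q).
Set equal: 1q = 5(1−q) → q = 5/6.
Probability on Waltz is 1 − 5/6 = 1/6.

1/6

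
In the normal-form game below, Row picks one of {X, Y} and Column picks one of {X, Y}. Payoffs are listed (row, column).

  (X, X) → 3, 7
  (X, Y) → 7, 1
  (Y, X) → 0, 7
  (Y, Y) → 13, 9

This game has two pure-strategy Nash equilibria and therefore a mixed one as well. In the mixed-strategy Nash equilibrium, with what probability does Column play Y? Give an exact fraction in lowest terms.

1/3

Column's mix q on X must make Row indifferent between X and Y.
Row's payoff from X: 3q + 7(1−q). From Y: 0q + 13(1−q).
Set equal: 3q = 6(1−q) → q = 6/9 = 2/3.
Probability on Y is 1 − 2/3 = 1/3.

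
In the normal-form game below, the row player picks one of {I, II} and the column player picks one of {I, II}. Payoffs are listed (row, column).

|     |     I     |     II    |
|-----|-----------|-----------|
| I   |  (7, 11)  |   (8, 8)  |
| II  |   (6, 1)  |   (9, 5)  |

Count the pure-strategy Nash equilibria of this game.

2

Both I: the row player gets 7 (best alternative 6); the column player gets 11 (best alternative 8). Neither deviates — NE.
Both II: the row player gets 9 (best alternative 8); the column player gets 5 (best alternative 1). Neither deviates — NE.
(I, II) is not a NE: the row player would switch to II (9 > 8).
No other cell survives both best-response checks, so there are 2 pure NE.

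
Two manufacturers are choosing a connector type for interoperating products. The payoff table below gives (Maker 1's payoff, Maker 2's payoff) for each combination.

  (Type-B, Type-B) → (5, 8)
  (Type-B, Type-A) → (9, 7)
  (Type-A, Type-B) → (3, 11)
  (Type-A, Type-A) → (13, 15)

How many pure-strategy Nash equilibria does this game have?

Both Type-B: Maker 1 gets 5 (best alternative 3); Maker 2 gets 8 (best alternative 7). Neither deviates — NE.
Both Type-A: Maker 1 gets 13 (best alternative 9); Maker 2 gets 15 (best alternative 11). Neither deviates — NE.
(Type-A, Type-B) is not a NE: Maker 1 would switch to Type-B (5 > 3).
No other cell survives both best-response checks, so there are 2 pure NE.

2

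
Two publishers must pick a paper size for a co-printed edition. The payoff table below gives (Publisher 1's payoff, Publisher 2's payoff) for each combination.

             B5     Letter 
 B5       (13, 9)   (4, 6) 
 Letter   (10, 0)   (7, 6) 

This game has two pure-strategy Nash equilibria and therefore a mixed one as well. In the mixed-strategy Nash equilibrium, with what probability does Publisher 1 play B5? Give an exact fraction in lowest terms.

Publisher 1's mix p on B5 must make Publisher 2 indifferent between B5 and Letter.
Publisher 2's payoff from B5: 9p + 0(1−p). From Letter: 6p + 6(1−p).
Set equal: 3p = 6(1−p) → p = 6/9 = 2/3.

2/3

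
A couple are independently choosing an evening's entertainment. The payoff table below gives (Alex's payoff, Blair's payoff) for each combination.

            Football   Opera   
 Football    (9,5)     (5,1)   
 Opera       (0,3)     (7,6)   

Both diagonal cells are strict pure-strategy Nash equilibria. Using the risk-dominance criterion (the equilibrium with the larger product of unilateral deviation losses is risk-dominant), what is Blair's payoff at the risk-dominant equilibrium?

5

At both Football: Alex loses 9 − 0 = 9 by deviating; Blair loses 5 − 1 = 4. Product = 9·4 = 36.
At both Opera: Alex loses 7 − 5 = 2 by deviating; Blair loses 6 − 3 = 3. Product = 2·3 = 6.
36 > 6, so both Football is risk-dominant. Blair's payoff there is 5.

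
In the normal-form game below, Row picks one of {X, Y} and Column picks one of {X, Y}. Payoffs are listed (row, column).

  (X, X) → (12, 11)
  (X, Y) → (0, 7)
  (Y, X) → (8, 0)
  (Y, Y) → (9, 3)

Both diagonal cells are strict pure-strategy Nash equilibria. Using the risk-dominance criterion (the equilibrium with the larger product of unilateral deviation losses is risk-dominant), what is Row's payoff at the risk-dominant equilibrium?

9

At both X: Row loses 12 − 8 = 4 by deviating; Column loses 11 − 7 = 4. Product = 4·4 = 16.
At both Y: Row loses 9 − 0 = 9 by deviating; Column loses 3 − 0 = 3. Product = 9·3 = 27.
27 > 16, so both Y is risk-dominant. Row's payoff there is 9.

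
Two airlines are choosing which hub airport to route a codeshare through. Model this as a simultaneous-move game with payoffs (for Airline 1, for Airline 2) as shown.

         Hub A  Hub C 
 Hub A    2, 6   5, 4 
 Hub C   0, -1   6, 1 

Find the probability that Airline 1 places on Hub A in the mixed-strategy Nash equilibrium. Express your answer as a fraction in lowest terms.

Airline 1's mix p on Hub A must make Airline 2 indifferent between Hub A and Hub C.
Airline 2's payoff from Hub A: 6p + (-1)(1−p). From Hub C: 4p + 1(1−p).
Set equal: 2p = 2(1−p) → p = 2/4 = 1/2.

1/2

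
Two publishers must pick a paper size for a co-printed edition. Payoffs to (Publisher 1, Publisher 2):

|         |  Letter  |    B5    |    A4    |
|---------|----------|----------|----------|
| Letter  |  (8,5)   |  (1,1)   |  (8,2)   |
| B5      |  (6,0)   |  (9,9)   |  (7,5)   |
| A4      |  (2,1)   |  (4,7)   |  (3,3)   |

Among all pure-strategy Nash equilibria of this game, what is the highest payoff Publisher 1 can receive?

9

Both Letter is a pure NE (Publisher 1: 8 ≥ 6; Publisher 2: 5 ≥ 2). Publisher 1 gets 8.
Both B5 is a pure NE (Publisher 1: 9 ≥ 4; Publisher 2: 9 ≥ 5). Publisher 1 gets 9.
Every other cell has a profitable deviation for at least one player. Highest of {8, 9} is 9.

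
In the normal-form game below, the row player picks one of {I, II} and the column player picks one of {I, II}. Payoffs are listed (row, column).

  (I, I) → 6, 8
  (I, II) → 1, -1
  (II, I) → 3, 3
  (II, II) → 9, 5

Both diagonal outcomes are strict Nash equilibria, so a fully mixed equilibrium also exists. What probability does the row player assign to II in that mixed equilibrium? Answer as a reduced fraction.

The row player's mix p on I must make the column player indifferent between I and II.
The column player's payoff from I: 8p + 3(1−p). From II: (-1)p + 5(1−p).
Set equal: 9p = 2(1−p) → p = 2/11.
Probability on II is 1 − 2/11 = 9/11.

9/11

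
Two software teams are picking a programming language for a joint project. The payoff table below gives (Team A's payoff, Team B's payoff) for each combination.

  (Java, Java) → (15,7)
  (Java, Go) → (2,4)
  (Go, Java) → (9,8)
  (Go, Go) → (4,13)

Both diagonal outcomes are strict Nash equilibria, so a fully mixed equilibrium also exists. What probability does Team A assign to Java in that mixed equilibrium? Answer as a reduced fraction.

Team A's mix p on Java must make Team B indifferent between Java and Go.
Team B's payoff from Java: 7p + 8(1−p). From Go: 4p + 13(1−p).
Set equal: 3p = 5(1−p) → p = 5/8.

5/8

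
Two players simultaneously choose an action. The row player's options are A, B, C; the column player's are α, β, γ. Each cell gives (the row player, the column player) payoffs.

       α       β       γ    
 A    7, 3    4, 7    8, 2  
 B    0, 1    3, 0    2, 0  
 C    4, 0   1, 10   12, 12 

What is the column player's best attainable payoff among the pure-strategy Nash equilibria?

12

(A, β) is a pure NE (the row player: 4 ≥ 3; the column player: 7 ≥ 3). The column player gets 7.
(C, γ) is a pure NE (the row player: 12 ≥ 8; the column player: 12 ≥ 10). The column player gets 12.
Every other cell has a profitable deviation for at least one player. Highest of {7, 12} is 12.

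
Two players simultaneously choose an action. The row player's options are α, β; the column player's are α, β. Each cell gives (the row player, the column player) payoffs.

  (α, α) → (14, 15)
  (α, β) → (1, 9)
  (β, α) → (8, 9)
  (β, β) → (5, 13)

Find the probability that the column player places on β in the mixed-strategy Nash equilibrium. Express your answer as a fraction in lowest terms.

The column player's mix q on α must make the row player indifferent between α and β.
The row player's payoff from α: 14q + 1(1−q). From β: 8q + 5(1−q).
Set equal: 6q = 4(1−q) → q = 4/10 = 2/5.
Probability on β is 1 − 2/5 = 3/5.

3/5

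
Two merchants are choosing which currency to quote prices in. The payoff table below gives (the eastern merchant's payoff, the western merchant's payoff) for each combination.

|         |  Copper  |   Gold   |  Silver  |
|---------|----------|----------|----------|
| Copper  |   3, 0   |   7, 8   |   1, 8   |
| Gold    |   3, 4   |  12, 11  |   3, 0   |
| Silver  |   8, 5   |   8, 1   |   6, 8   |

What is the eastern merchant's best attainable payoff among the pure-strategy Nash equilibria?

12

Both Gold is a pure NE (the eastern merchant: 12 ≥ 8; the western merchant: 11 ≥ 4). The eastern merchant gets 12.
Both Silver is a pure NE (the eastern merchant: 6 ≥ 3; the western merchant: 8 ≥ 5). The eastern merchant gets 6.
Every other cell has a profitable deviation for at least one player. Highest of {12, 6} is 12.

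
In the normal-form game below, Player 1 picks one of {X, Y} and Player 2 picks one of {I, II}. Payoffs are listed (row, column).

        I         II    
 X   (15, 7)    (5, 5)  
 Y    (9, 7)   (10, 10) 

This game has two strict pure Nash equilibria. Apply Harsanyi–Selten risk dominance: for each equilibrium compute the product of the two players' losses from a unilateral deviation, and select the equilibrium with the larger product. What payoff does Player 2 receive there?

10

At (X, I): Player 1 loses 15 − 9 = 6 by deviating; Player 2 loses 7 − 5 = 2. Product = 6·2 = 12.
At (Y, II): Player 1 loses 10 − 5 = 5 by deviating; Player 2 loses 10 − 7 = 3. Product = 5·3 = 15.
15 > 12, so (Y, II) is risk-dominant. Player 2's payoff there is 10.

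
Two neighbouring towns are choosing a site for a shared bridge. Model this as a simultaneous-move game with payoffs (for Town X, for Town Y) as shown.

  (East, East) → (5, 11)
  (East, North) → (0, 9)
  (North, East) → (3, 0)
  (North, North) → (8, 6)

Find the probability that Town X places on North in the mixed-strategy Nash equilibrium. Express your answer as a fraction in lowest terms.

1/4

Town X's mix p on East must make Town Y indifferent between East and North.
Town Y's payoff from East: 11p + 0(1−p). From North: 9p + 6(1−p).
Set equal: 2p = 6(1−p) → p = 6/8 = 3/4.
Probability on North is 1 − 3/4 = 1/4.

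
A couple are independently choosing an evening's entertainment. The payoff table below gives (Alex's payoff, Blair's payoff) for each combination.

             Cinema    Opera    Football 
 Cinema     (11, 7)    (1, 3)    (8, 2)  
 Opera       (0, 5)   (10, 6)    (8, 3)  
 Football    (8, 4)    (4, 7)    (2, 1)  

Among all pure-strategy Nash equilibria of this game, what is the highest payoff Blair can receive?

Both Cinema is a pure NE (Alex: 11 ≥ 8; Blair: 7 ≥ 3). Blair gets 7.
Both Opera is a pure NE (Alex: 10 ≥ 4; Blair: 6 ≥ 5). Blair gets 6.
Every other cell has a profitable deviation for at least one player. Highest of {7, 6} is 7.

7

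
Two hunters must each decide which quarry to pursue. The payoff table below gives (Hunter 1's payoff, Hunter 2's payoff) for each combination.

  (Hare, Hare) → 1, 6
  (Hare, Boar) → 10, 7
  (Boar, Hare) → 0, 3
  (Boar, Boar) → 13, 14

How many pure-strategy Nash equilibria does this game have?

Both Boar: Hunter 1 gets 13 (best alternative 10); Hunter 2 gets 14 (best alternative 3). Neither deviates — NE.
Both Hare is not a NE: Hunter 2 would switch to Boar (7 > 6).
No other cell survives both best-response checks, so there is 1 pure NE.

1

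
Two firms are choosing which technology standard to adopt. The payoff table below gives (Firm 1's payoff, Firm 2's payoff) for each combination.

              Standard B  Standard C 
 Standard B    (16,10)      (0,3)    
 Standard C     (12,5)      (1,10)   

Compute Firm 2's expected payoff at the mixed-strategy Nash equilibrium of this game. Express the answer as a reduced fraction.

Firm 1 mixes with probability p on Standard B, chosen so Firm 2 is indifferent: 10p + 5(1−p) = 3p + 10(1−p) gives p = 5/12.
Firm 2's expected payoff is 10·5/12 + 5·7/12 = 85/12.

85/12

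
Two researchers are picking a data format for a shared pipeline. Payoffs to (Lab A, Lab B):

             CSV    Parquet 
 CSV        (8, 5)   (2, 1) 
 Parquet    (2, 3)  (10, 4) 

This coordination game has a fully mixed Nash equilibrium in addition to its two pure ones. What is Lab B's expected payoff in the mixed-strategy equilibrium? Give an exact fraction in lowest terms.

17/5

Lab A mixes with probability p on CSV, chosen so Lab B is indifferent: 5p + 3(1−p) = 1p + 4(1−p) gives p = 1/5.
Lab B's expected payoff is 5·1/5 + 3·4/5 = 17/5.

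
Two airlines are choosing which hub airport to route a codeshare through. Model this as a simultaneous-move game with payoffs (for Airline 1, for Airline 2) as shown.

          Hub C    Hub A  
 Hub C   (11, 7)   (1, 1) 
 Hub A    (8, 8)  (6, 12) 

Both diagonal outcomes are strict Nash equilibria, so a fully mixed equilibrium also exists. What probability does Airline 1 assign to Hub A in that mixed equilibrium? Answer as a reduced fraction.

Airline 1's mix p on Hub C must make Airline 2 indifferent between Hub C and Hub A.
Airline 2's payoff from Hub C: 7p + 8(1−p). From Hub A: 1p + 12(1−p).
Set equal: 6p = 4(1−p) → p = 4/10 = 2/5.
Probability on Hub A is 1 − 2/5 = 3/5.

3/5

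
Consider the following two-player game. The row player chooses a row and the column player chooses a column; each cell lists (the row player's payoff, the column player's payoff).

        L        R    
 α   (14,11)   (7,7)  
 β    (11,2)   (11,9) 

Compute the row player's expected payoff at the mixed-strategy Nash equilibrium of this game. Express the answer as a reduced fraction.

The column player mixes with probability q on L, chosen so the row player is indifferent: 14q + 7(1−q) = 11q + 11(1−q) gives q = 4/7.
The row player's expected payoff (from either row, since indifferent) is 14·4/7 + 7·3/7 = 11.

11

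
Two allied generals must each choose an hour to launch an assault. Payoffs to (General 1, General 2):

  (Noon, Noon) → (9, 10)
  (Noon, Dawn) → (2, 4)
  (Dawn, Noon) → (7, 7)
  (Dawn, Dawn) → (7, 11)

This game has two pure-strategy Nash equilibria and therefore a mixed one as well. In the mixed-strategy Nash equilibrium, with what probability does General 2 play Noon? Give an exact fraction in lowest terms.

General 2's mix q on Noon must make General 1 indifferent between Noon and Dawn.
General 1's payoff from Noon: 9q + 2(1−q). From Dawn: 7q + 7(1−q).
Set equal: 2q = 5(1−q) → q = 5/7.

5/7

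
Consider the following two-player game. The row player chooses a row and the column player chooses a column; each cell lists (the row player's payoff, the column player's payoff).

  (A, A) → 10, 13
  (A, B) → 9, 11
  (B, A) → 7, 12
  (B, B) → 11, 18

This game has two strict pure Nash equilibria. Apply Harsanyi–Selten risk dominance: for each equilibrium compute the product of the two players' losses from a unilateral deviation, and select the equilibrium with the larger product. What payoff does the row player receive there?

At both A: the row player loses 10 − 7 = 3 by deviating; the column player loses 13 − 11 = 2. Product = 3·2 = 6.
At both B: the row player loses 11 − 9 = 2 by deviating; the column player loses 18 − 12 = 6. Product = 2·6 = 12.
12 > 6, so both B is risk-dominant. The row player's payoff there is 11.

11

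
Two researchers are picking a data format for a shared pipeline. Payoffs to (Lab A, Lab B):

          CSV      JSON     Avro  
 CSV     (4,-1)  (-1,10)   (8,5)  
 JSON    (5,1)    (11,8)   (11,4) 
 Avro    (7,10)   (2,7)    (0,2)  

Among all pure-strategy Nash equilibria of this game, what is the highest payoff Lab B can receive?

10

Both JSON is a pure NE (Lab A: 11 ≥ 2; Lab B: 8 ≥ 4). Lab B gets 8.
(Avro, CSV) is a pure NE (Lab A: 7 ≥ 5; Lab B: 10 ≥ 7). Lab B gets 10.
Every other cell has a profitable deviation for at least one player. Highest of {8, 10} is 10.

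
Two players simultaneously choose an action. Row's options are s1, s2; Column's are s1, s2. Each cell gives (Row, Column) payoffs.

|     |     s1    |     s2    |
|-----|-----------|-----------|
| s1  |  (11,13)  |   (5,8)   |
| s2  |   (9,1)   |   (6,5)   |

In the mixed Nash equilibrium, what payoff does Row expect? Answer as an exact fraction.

Column mixes with probability q on s1, chosen so Row is indifferent: 11q + 5(1−q) = 9q + 6(1−q) gives q = 1/3.
Row's expected payoff (from either row, since indifferent) is 11·1/3 + 5·2/3 = 7.

7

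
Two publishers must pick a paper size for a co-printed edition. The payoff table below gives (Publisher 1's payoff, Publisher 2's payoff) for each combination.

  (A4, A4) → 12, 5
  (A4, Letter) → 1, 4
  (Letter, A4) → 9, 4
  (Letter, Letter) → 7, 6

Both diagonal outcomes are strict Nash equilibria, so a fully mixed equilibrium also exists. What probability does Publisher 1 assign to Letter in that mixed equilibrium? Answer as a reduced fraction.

1/3

Publisher 1's mix p on A4 must make Publisher 2 indifferent between A4 and Letter.
Publisher 2's payoff from A4: 5p + 4(1−p). From Letter: 4p + 6(1−p).
Set equal: 1p = 2(1−p) → p = 2/3.
Probability on Letter is 1 − 2/3 = 1/3.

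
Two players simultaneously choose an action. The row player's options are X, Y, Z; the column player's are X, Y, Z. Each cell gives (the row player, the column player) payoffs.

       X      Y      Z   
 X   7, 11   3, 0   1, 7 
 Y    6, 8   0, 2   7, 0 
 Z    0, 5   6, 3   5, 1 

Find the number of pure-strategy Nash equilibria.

Both X: the row player gets 7 (best alternative 6); the column player gets 11 (best alternative 7). Neither deviates — NE.
Both Y is not a NE: the row player would switch to Z (6 > 0).
No other cell survives both best-response checks, so there is 1 pure NE.

1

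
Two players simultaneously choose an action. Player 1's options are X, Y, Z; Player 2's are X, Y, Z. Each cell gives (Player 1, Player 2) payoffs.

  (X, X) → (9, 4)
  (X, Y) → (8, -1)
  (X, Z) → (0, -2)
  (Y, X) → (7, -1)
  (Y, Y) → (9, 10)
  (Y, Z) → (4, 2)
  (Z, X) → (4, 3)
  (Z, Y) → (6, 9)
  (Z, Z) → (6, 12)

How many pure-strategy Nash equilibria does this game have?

Both X: Player 1 gets 9 (best alternative 7); Player 2 gets 4 (best alternative -1). Neither deviates — NE.
Both Y: Player 1 gets 9 (best alternative 8); Player 2 gets 10 (best alternative 2). Neither deviates — NE.
Both Z: Player 1 gets 6 (best alternative 4); Player 2 gets 12 (best alternative 9). Neither deviates — NE.
(X, Y) is not a NE: Player 1 would switch to Y (9 > 8).
No other cell survives both best-response checks, so there are 3 pure NE.

3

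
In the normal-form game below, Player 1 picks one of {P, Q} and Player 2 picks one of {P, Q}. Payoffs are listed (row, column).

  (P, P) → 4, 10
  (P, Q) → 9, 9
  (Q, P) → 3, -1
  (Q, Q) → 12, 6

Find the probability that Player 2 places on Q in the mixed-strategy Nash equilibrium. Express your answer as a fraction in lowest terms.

1/4

Player 2's mix q on P must make Player 1 indifferent between P and Q.
Player 1's payoff from P: 4q + 9(1−q). From Q: 3q + 12(1−q).
Set equal: 1q = 3(1−q) → q = 3/4.
Probability on Q is 1 − 3/4 = 1/4.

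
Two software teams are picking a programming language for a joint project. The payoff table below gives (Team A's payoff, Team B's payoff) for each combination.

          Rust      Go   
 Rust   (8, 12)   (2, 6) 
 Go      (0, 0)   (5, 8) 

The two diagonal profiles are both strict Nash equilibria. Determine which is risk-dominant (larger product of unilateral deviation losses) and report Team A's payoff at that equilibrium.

At both Rust: Team A loses 8 − 0 = 8 by deviating; Team B loses 12 − 6 = 6. Product = 8·6 = 48.
At both Go: Team A loses 5 − 2 = 3 by deviating; Team B loses 8 − 0 = 8. Product = 3·8 = 24.
48 > 24, so both Rust is risk-dominant. Team A's payoff there is 8.

8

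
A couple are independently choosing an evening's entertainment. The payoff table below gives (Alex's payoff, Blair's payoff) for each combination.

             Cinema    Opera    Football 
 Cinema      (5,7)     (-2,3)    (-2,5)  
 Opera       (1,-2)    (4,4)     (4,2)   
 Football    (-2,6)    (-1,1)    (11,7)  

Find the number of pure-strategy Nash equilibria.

Both Cinema: Alex gets 5 (best alternative 1); Blair gets 7 (best alternative 5). Neither deviates — NE.
Both Opera: Alex gets 4 (best alternative -1); Blair gets 4 (best alternative 2). Neither deviates — NE.
Both Football: Alex gets 11 (best alternative 4); Blair gets 7 (best alternative 6). Neither deviates — NE.
(Cinema, Opera) is not a NE: Alex would switch to Opera (4 > -2).
No other cell survives both best-response checks, so there are 3 pure NE.

3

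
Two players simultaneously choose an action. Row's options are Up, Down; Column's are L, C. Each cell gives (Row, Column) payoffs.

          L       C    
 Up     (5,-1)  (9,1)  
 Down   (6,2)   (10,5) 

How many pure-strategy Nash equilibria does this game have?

1

(Down, C): Row gets 10 (best alternative 9); Column gets 5 (best alternative 2). Neither deviates — NE.
(Up, L) is not a NE: Row would switch to Down (6 > 5).
No other cell survives both best-response checks, so there is 1 pure NE.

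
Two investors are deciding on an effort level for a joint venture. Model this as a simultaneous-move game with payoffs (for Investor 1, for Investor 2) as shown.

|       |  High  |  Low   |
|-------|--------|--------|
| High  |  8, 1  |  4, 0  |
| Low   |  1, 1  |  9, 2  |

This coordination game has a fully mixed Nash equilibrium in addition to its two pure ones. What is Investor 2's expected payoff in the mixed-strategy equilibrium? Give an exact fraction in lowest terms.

1

Investor 1 mixes with probability p on High, chosen so Investor 2 is indifferent: 1p + 1(1−p) = 0p + 2(1−p) gives p = 1/2.
Investor 2's expected payoff is 1·1/2 + 1·1/2 = 1.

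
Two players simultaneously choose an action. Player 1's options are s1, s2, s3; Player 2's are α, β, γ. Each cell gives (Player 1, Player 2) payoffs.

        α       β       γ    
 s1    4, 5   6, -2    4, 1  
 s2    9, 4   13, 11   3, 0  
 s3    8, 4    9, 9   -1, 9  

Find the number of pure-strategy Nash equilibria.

(s2, β): Player 1 gets 13 (best alternative 9); Player 2 gets 11 (best alternative 4). Neither deviates — NE.
(s1, α) is not a NE: Player 1 would switch to s2 (9 > 4).
No other cell survives both best-response checks, so there is 1 pure NE.

1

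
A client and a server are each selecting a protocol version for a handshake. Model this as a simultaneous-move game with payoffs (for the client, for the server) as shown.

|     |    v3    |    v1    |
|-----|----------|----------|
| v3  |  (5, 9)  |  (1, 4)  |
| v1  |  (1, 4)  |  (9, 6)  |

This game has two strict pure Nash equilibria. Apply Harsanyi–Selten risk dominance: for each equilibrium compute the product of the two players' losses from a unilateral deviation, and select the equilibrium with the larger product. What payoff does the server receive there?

At both v3: the client loses 5 − 1 = 4 by deviating; the server loses 9 − 4 = 5. Product = 4·5 = 20.
At both v1: the client loses 9 − 1 = 8 by deviating; the server loses 6 − 4 = 2. Product = 8·2 = 16.
20 > 16, so both v3 is risk-dominant. The server's payoff there is 9.

9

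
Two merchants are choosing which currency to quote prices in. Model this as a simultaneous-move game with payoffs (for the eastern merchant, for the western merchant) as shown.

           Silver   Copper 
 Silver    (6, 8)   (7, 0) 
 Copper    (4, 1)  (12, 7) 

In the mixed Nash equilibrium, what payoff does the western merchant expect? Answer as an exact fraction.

4

The eastern merchant mixes with probability p on Silver, chosen so the western merchant is indifferent: 8p + 1(1−p) = 0p + 7(1−p) gives p = 3/7.
The western merchant's expected payoff is 8·3/7 + 1·4/7 = 4.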